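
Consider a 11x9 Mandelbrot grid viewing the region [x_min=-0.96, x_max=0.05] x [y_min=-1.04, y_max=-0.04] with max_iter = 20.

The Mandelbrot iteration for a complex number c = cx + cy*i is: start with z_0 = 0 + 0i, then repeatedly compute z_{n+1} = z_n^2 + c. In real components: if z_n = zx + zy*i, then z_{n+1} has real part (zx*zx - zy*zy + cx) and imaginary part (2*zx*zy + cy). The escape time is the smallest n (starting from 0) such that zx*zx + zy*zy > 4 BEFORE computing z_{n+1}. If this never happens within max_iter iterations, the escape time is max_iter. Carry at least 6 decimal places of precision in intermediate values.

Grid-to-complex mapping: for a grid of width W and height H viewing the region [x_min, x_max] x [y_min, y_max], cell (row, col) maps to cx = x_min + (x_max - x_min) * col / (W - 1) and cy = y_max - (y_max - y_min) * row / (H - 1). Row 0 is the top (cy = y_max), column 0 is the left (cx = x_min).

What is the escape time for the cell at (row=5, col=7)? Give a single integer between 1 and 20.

z_0 = 0 + 0i, c = -0.2530 + -0.6650i
Iter 1: z = -0.2530 + -0.6650i, |z|^2 = 0.5062
Iter 2: z = -0.6312 + -0.3285i, |z|^2 = 0.5064
Iter 3: z = 0.0375 + -0.2503i, |z|^2 = 0.0640
Iter 4: z = -0.3142 + -0.6838i, |z|^2 = 0.5663
Iter 5: z = -0.6218 + -0.2353i, |z|^2 = 0.4420
Iter 6: z = 0.0783 + -0.3724i, |z|^2 = 0.1448
Iter 7: z = -0.3856 + -0.7233i, |z|^2 = 0.6718
Iter 8: z = -0.6275 + -0.1072i, |z|^2 = 0.4053
Iter 9: z = 0.1293 + -0.5304i, |z|^2 = 0.2981
Iter 10: z = -0.5176 + -0.8022i, |z|^2 = 0.9114
Iter 11: z = -0.6285 + 0.1654i, |z|^2 = 0.4224
Iter 12: z = 0.1147 + -0.8730i, |z|^2 = 0.7752
Iter 13: z = -1.0019 + -0.8652i, |z|^2 = 1.7524
Iter 14: z = 0.0022 + 1.0687i, |z|^2 = 1.1422
Iter 15: z = -1.3952 + -0.6603i, |z|^2 = 2.3826
Iter 16: z = 1.2576 + 1.1775i, |z|^2 = 2.9682
Iter 17: z = -0.0578 + 2.2968i, |z|^2 = 5.2784
Escaped at iteration 17

Answer: 17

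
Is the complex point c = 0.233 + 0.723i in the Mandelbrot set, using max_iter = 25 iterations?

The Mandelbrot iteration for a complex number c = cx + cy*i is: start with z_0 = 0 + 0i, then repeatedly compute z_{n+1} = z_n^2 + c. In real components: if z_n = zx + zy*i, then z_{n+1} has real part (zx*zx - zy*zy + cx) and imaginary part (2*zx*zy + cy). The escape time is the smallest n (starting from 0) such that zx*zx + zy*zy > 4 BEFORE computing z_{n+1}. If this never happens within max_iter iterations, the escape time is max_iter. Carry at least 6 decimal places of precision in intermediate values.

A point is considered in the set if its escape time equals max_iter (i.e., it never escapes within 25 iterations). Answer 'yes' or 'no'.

z_0 = 0 + 0i, c = 0.2330 + 0.7230i
Iter 1: z = 0.2330 + 0.7230i, |z|^2 = 0.5770
Iter 2: z = -0.2354 + 1.0599i, |z|^2 = 1.1789
Iter 3: z = -0.8350 + 0.2239i, |z|^2 = 0.7473
Iter 4: z = 0.8801 + 0.3491i, |z|^2 = 0.8964
Iter 5: z = 0.8857 + 1.3374i, |z|^2 = 2.5732
Iter 6: z = -0.7713 + 3.0921i, |z|^2 = 10.1560
Escaped at iteration 6

Answer: no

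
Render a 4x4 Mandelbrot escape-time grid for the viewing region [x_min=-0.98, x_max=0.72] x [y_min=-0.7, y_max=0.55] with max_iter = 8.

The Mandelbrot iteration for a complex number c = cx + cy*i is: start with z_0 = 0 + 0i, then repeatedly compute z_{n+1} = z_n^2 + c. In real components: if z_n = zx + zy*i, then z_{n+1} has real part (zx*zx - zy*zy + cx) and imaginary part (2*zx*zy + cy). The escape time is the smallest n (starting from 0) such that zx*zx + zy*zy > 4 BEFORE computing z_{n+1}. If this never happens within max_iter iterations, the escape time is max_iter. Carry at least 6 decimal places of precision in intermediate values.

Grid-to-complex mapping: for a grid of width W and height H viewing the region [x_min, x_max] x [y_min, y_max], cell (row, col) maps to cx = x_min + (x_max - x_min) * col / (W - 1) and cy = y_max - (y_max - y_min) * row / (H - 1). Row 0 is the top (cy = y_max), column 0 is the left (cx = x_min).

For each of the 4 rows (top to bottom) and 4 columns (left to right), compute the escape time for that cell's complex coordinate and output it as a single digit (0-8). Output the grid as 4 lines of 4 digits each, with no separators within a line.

Answer: 5883
8883
8883
4873

Derivation:
(row=0, col=0): c = -0.9800 + 0.5500i → escape time 5
(row=0, col=1): c = -0.4133 + 0.5500i → escape time 8
(row=0, col=2): c = 0.1533 + 0.5500i → escape time 8
(row=0, col=3): c = 0.7200 + 0.5500i → escape time 3
(row=1, col=0): c = -0.9800 + 0.1333i → escape time 8
(row=1, col=1): c = -0.4133 + 0.1333i → escape time 8
(row=1, col=2): c = 0.1533 + 0.1333i → escape time 8
(row=1, col=3): c = 0.7200 + 0.1333i → escape time 3
(row=2, col=0): c = -0.9800 + -0.2833i → escape time 8
(row=2, col=1): c = -0.4133 + -0.2833i → escape time 8
(row=2, col=2): c = 0.1533 + -0.2833i → escape time 8
(row=2, col=3): c = 0.7200 + -0.2833i → escape time 3
(row=3, col=0): c = -0.9800 + -0.7000i → escape time 4
(row=3, col=1): c = -0.4133 + -0.7000i → escape time 8
(row=3, col=2): c = 0.1533 + -0.7000i → escape time 7
(row=3, col=3): c = 0.7200 + -0.7000i → escape time 3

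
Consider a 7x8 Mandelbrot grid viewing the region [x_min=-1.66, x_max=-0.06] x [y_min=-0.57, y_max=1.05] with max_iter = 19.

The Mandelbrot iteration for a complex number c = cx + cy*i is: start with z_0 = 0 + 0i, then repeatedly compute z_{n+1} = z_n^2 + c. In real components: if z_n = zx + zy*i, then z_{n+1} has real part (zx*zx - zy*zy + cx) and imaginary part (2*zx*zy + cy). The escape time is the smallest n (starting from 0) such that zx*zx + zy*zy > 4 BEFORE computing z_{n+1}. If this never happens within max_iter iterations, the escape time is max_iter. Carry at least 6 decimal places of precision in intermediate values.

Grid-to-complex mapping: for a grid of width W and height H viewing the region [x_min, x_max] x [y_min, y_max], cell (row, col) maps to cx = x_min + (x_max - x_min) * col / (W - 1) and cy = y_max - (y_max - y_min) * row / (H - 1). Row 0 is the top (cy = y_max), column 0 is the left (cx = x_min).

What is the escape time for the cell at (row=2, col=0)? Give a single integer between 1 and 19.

z_0 = 0 + 0i, c = -1.6600 + 0.5871i
Iter 1: z = -1.6600 + 0.5871i, |z|^2 = 3.1003
Iter 2: z = 0.7509 + -1.3622i, |z|^2 = 2.4193
Iter 3: z = -2.9517 + -1.4585i, |z|^2 = 10.8397
Escaped at iteration 3

Answer: 3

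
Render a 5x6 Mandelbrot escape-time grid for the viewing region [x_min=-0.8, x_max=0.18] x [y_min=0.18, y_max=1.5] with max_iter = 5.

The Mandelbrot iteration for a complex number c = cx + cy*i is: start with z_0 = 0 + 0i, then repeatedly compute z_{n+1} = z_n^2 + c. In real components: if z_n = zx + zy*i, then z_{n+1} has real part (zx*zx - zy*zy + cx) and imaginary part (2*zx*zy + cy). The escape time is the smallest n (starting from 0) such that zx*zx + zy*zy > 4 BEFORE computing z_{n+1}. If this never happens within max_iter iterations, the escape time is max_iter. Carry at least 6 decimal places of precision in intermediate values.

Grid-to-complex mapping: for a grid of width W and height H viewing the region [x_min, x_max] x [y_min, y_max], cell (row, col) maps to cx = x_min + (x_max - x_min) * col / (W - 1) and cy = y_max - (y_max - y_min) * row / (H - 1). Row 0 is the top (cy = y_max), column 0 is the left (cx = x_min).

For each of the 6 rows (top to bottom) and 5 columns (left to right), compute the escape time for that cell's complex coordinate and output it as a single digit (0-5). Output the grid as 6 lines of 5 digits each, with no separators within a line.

Answer: 22222
33332
34554
45555
55555
55555

Derivation:
(row=0, col=0): c = -0.8000 + 1.5000i → escape time 2
(row=0, col=1): c = -0.5550 + 1.5000i → escape time 2
(row=0, col=2): c = -0.3100 + 1.5000i → escape time 2
(row=0, col=3): c = -0.0650 + 1.5000i → escape time 2
(row=0, col=4): c = 0.1800 + 1.5000i → escape time 2
(row=1, col=0): c = -0.8000 + 1.2360i → escape time 3
(row=1, col=1): c = -0.5550 + 1.2360i → escape time 3
(row=1, col=2): c = -0.3100 + 1.2360i → escape time 3
(row=1, col=3): c = -0.0650 + 1.2360i → escape time 3
(row=1, col=4): c = 0.1800 + 1.2360i → escape time 2
(row=2, col=0): c = -0.8000 + 0.9720i → escape time 3
(row=2, col=1): c = -0.5550 + 0.9720i → escape time 4
(row=2, col=2): c = -0.3100 + 0.9720i → escape time 5
(row=2, col=3): c = -0.0650 + 0.9720i → escape time 5
(row=2, col=4): c = 0.1800 + 0.9720i → escape time 4
(row=3, col=0): c = -0.8000 + 0.7080i → escape time 4
(row=3, col=1): c = -0.5550 + 0.7080i → escape time 5
(row=3, col=2): c = -0.3100 + 0.7080i → escape time 5
(row=3, col=3): c = -0.0650 + 0.7080i → escape time 5
(row=3, col=4): c = 0.1800 + 0.7080i → escape time 5
(row=4, col=0): c = -0.8000 + 0.4440i → escape time 5
(row=4, col=1): c = -0.5550 + 0.4440i → escape time 5
(row=4, col=2): c = -0.3100 + 0.4440i → escape time 5
(row=4, col=3): c = -0.0650 + 0.4440i → escape time 5
(row=4, col=4): c = 0.1800 + 0.4440i → escape time 5
(row=5, col=0): c = -0.8000 + 0.1800i → escape time 5
(row=5, col=1): c = -0.5550 + 0.1800i → escape time 5
(row=5, col=2): c = -0.3100 + 0.1800i → escape time 5
(row=5, col=3): c = -0.0650 + 0.1800i → escape time 5
(row=5, col=4): c = 0.1800 + 0.1800i → escape time 5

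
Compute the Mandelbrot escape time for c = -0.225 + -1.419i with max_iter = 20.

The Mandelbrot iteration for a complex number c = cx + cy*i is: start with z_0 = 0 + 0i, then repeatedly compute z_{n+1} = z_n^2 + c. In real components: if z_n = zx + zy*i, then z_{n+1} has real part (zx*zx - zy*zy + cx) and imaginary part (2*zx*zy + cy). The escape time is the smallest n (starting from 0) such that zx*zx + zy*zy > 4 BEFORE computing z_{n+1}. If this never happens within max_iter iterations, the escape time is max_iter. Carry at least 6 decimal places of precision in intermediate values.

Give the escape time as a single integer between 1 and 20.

z_0 = 0 + 0i, c = -0.2250 + -1.4190i
Iter 1: z = -0.2250 + -1.4190i, |z|^2 = 2.0642
Iter 2: z = -2.1879 + -0.7804i, |z|^2 = 5.3962
Escaped at iteration 2

Answer: 2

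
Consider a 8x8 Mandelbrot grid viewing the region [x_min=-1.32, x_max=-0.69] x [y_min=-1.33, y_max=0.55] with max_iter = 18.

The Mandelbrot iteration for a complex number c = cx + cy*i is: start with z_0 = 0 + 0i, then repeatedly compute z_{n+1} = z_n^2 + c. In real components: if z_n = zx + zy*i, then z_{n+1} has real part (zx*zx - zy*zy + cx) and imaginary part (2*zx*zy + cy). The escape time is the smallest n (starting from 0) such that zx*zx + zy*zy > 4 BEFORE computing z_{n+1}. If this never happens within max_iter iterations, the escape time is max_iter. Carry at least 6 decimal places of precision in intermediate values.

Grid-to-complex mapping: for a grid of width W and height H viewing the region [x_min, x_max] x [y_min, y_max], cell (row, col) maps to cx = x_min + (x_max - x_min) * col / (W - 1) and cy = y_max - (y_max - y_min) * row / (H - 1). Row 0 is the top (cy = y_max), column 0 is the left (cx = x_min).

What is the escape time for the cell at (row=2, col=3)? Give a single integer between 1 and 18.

Answer: 18

Derivation:
z_0 = 0 + 0i, c = -1.0500 + 0.0129i
Iter 1: z = -1.0500 + 0.0129i, |z|^2 = 1.1027
Iter 2: z = 0.0523 + -0.0141i, |z|^2 = 0.0029
Iter 3: z = -1.0475 + 0.0114i, |z|^2 = 1.0973
Iter 4: z = 0.0470 + -0.0110i, |z|^2 = 0.0023
Iter 5: z = -1.0479 + 0.0118i, |z|^2 = 1.0982
Iter 6: z = 0.0480 + -0.0119i, |z|^2 = 0.0024
Iter 7: z = -1.0478 + 0.0117i, |z|^2 = 1.0981
Iter 8: z = 0.0478 + -0.0117i, |z|^2 = 0.0024
Iter 9: z = -1.0478 + 0.0117i, |z|^2 = 1.0981
Iter 10: z = 0.0478 + -0.0117i, |z|^2 = 0.0024
Iter 11: z = -1.0478 + 0.0117i, |z|^2 = 1.0981
Iter 12: z = 0.0478 + -0.0117i, |z|^2 = 0.0024
Iter 13: z = -1.0478 + 0.0117i, |z|^2 = 1.0981
Iter 14: z = 0.0478 + -0.0117i, |z|^2 = 0.0024
Iter 15: z = -1.0478 + 0.0117i, |z|^2 = 1.0981
Iter 16: z = 0.0478 + -0.0117i, |z|^2 = 0.0024
Iter 17: z = -1.0478 + 0.0117i, |z|^2 = 1.0981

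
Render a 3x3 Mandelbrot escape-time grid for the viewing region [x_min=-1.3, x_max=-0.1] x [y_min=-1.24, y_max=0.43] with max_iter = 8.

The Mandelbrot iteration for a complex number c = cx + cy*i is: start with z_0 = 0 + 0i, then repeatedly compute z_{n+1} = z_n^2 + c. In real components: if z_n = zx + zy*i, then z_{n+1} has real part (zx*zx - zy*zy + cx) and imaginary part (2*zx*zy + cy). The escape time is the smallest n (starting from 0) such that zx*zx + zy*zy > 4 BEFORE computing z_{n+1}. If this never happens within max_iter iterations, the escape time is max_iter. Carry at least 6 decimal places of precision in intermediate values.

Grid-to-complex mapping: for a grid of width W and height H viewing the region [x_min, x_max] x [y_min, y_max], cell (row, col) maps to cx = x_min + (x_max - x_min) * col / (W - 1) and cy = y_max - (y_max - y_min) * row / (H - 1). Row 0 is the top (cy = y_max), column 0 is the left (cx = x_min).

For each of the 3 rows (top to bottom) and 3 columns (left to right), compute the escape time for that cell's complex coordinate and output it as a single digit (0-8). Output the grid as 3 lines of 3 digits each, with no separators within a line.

Answer: 788
788
233

Derivation:
(row=0, col=0): c = -1.3000 + 0.4300i → escape time 7
(row=0, col=1): c = -0.7000 + 0.4300i → escape time 8
(row=0, col=2): c = -0.1000 + 0.4300i → escape time 8
(row=1, col=0): c = -1.3000 + -0.4050i → escape time 7
(row=1, col=1): c = -0.7000 + -0.4050i → escape time 8
(row=1, col=2): c = -0.1000 + -0.4050i → escape time 8
(row=2, col=0): c = -1.3000 + -1.2400i → escape time 2
(row=2, col=1): c = -0.7000 + -1.2400i → escape time 3
(row=2, col=2): c = -0.1000 + -1.2400i → escape time 3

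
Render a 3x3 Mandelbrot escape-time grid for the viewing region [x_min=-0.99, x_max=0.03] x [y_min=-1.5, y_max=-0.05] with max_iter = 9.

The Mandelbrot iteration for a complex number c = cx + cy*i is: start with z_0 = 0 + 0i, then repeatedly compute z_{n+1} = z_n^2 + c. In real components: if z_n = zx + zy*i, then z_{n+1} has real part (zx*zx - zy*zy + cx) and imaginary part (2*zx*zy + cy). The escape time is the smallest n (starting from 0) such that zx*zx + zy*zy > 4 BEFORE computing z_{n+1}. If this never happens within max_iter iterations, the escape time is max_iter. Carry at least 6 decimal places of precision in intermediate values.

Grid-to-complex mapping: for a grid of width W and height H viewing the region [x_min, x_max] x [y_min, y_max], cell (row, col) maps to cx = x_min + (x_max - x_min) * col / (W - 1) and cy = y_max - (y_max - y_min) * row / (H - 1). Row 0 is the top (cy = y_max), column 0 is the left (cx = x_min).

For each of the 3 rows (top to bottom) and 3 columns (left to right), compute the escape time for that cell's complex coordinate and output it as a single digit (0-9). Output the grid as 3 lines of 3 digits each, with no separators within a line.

(row=0, col=0): c = -0.9900 + -0.0500i → escape time 9
(row=0, col=1): c = -0.4800 + -0.0500i → escape time 9
(row=0, col=2): c = 0.0300 + -0.0500i → escape time 9
(row=1, col=0): c = -0.9900 + -0.7750i → escape time 3
(row=1, col=1): c = -0.4800 + -0.7750i → escape time 6
(row=1, col=2): c = 0.0300 + -0.7750i → escape time 9
(row=2, col=0): c = -0.9900 + -1.5000i → escape time 2
(row=2, col=1): c = -0.4800 + -1.5000i → escape time 2
(row=2, col=2): c = 0.0300 + -1.5000i → escape time 2

Answer: 999
369
222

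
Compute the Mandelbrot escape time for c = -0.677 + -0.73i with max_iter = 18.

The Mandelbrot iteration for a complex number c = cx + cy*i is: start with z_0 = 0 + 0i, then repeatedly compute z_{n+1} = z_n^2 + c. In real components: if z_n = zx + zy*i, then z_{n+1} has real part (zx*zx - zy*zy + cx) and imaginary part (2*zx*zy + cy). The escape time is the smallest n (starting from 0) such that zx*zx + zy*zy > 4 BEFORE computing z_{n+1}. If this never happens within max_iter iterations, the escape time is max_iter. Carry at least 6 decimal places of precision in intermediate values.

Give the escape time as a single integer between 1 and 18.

Answer: 5

Derivation:
z_0 = 0 + 0i, c = -0.6770 + -0.7300i
Iter 1: z = -0.6770 + -0.7300i, |z|^2 = 0.9912
Iter 2: z = -0.7516 + 0.2584i, |z|^2 = 0.6316
Iter 3: z = -0.1789 + -1.1184i, |z|^2 = 1.2829
Iter 4: z = -1.8959 + -0.3298i, |z|^2 = 3.7032
Iter 5: z = 2.8087 + 0.5204i, |z|^2 = 8.1596
Escaped at iteration 5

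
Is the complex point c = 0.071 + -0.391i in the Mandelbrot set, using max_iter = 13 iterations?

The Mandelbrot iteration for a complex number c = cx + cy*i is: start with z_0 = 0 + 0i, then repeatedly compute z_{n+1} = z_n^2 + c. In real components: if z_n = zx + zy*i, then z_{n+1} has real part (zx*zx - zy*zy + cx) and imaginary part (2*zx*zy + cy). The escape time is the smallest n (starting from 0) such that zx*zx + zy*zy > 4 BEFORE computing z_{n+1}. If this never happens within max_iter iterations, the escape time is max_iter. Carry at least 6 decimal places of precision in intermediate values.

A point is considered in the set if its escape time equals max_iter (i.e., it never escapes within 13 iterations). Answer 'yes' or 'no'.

Answer: yes

Derivation:
z_0 = 0 + 0i, c = 0.0710 + -0.3910i
Iter 1: z = 0.0710 + -0.3910i, |z|^2 = 0.1579
Iter 2: z = -0.0768 + -0.4465i, |z|^2 = 0.2053
Iter 3: z = -0.1225 + -0.3224i, |z|^2 = 0.1189
Iter 4: z = -0.0179 + -0.3120i, |z|^2 = 0.0977
Iter 5: z = -0.0260 + -0.3798i, |z|^2 = 0.1449
Iter 6: z = -0.0726 + -0.3712i, |z|^2 = 0.1431
Iter 7: z = -0.0615 + -0.3371i, |z|^2 = 0.1174
Iter 8: z = -0.0389 + -0.3495i, |z|^2 = 0.1237
Iter 9: z = -0.0496 + -0.3638i, |z|^2 = 0.1348
Iter 10: z = -0.0589 + -0.3549i, |z|^2 = 0.1294
Iter 11: z = -0.0515 + -0.3492i, |z|^2 = 0.1246
Iter 12: z = -0.0483 + -0.3551i, |z|^2 = 0.1284
Did not escape in 13 iterations → in set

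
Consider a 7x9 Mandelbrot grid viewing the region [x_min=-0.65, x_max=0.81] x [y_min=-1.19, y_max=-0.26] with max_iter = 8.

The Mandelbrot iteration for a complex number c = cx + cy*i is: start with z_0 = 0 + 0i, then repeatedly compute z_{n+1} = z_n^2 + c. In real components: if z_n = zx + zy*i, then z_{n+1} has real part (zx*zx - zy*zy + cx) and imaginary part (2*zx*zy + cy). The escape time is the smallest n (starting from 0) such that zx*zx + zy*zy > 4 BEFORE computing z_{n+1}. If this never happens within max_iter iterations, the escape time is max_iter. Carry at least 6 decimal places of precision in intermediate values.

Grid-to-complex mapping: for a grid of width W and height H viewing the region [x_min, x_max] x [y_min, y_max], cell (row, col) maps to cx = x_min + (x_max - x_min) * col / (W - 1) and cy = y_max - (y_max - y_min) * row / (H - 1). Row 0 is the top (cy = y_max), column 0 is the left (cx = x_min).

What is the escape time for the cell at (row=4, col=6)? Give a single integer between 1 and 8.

z_0 = 0 + 0i, c = 0.8100 + -0.7250i
Iter 1: z = 0.8100 + -0.7250i, |z|^2 = 1.1817
Iter 2: z = 0.9405 + -1.8995i, |z|^2 = 4.4926
Escaped at iteration 2

Answer: 2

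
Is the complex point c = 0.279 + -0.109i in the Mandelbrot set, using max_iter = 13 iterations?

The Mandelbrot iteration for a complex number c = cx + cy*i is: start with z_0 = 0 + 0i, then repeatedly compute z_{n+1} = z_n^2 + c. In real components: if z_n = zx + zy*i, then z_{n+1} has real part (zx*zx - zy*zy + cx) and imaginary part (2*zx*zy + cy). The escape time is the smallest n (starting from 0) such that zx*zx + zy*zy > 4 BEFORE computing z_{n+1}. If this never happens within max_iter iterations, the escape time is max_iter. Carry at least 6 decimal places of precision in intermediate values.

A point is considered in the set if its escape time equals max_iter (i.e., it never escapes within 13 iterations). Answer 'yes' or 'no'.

z_0 = 0 + 0i, c = 0.2790 + -0.1090i
Iter 1: z = 0.2790 + -0.1090i, |z|^2 = 0.0897
Iter 2: z = 0.3450 + -0.1698i, |z|^2 = 0.1478
Iter 3: z = 0.3692 + -0.2262i, |z|^2 = 0.1874
Iter 4: z = 0.3641 + -0.2760i, |z|^2 = 0.2088
Iter 5: z = 0.3354 + -0.3100i, |z|^2 = 0.2086
Iter 6: z = 0.2954 + -0.3170i, |z|^2 = 0.1877
Iter 7: z = 0.2658 + -0.2963i, |z|^2 = 0.1584
Iter 8: z = 0.2619 + -0.2665i, |z|^2 = 0.1396
Iter 9: z = 0.2766 + -0.2486i, |z|^2 = 0.1383
Iter 10: z = 0.2937 + -0.2465i, |z|^2 = 0.1470
Iter 11: z = 0.3045 + -0.2538i, |z|^2 = 0.1571
Iter 12: z = 0.3073 + -0.2636i, |z|^2 = 0.1639
Did not escape in 13 iterations → in set

Answer: yes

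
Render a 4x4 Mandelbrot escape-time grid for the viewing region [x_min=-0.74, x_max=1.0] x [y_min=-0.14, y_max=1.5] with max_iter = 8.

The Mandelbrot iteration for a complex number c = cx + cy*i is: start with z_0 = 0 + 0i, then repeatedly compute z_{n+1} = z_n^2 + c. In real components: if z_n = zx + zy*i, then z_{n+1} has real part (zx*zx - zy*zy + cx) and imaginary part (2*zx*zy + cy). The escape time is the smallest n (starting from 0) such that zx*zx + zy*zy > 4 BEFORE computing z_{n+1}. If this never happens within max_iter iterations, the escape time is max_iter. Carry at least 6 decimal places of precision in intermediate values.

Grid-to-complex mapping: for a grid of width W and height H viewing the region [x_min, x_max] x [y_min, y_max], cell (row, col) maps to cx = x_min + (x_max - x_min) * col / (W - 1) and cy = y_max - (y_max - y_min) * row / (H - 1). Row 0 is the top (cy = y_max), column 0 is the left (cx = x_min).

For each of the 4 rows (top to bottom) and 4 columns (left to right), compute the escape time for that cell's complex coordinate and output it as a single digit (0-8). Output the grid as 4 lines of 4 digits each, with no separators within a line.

(row=0, col=0): c = -0.7400 + 1.5000i → escape time 2
(row=0, col=1): c = -0.1600 + 1.5000i → escape time 2
(row=0, col=2): c = 0.4200 + 1.5000i → escape time 2
(row=0, col=3): c = 1.0000 + 1.5000i → escape time 2
(row=1, col=0): c = -0.7400 + 0.9533i → escape time 4
(row=1, col=1): c = -0.1600 + 0.9533i → escape time 8
(row=1, col=2): c = 0.4200 + 0.9533i → escape time 3
(row=1, col=3): c = 1.0000 + 0.9533i → escape time 2
(row=2, col=0): c = -0.7400 + 0.4067i → escape time 8
(row=2, col=1): c = -0.1600 + 0.4067i → escape time 8
(row=2, col=2): c = 0.4200 + 0.4067i → escape time 8
(row=2, col=3): c = 1.0000 + 0.4067i → escape time 2
(row=3, col=0): c = -0.7400 + -0.1400i → escape time 8
(row=3, col=1): c = -0.1600 + -0.1400i → escape time 8
(row=3, col=2): c = 0.4200 + -0.1400i → escape time 8
(row=3, col=3): c = 1.0000 + -0.1400i → escape time 2

Answer: 2222
4832
8882
8882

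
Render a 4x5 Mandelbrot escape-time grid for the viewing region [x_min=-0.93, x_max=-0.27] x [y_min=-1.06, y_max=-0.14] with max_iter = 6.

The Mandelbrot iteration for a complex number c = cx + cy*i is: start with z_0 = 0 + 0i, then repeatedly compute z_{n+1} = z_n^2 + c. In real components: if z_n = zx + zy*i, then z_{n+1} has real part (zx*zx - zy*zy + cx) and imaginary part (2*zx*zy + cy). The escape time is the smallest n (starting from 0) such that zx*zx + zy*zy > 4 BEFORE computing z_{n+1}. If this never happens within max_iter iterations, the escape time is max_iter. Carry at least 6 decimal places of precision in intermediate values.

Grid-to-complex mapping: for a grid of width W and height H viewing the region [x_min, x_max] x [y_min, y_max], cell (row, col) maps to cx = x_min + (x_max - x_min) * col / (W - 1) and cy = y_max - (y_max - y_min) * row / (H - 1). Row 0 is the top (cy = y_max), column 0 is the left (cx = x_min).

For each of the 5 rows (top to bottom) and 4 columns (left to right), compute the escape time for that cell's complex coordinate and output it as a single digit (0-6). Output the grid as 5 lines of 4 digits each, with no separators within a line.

(row=0, col=0): c = -0.9300 + -0.1400i → escape time 6
(row=0, col=1): c = -0.7100 + -0.1400i → escape time 6
(row=0, col=2): c = -0.4900 + -0.1400i → escape time 6
(row=0, col=3): c = -0.2700 + -0.1400i → escape time 6
(row=1, col=0): c = -0.9300 + -0.3700i → escape time 6
(row=1, col=1): c = -0.7100 + -0.3700i → escape time 6
(row=1, col=2): c = -0.4900 + -0.3700i → escape time 6
(row=1, col=3): c = -0.2700 + -0.3700i → escape time 6
(row=2, col=0): c = -0.9300 + -0.6000i → escape time 5
(row=2, col=1): c = -0.7100 + -0.6000i → escape time 6
(row=2, col=2): c = -0.4900 + -0.6000i → escape time 6
(row=2, col=3): c = -0.2700 + -0.6000i → escape time 6
(row=3, col=0): c = -0.9300 + -0.8300i → escape time 3
(row=3, col=1): c = -0.7100 + -0.8300i → escape time 4
(row=3, col=2): c = -0.4900 + -0.8300i → escape time 5
(row=3, col=3): c = -0.2700 + -0.8300i → escape time 6
(row=4, col=0): c = -0.9300 + -1.0600i → escape time 3
(row=4, col=1): c = -0.7100 + -1.0600i → escape time 3
(row=4, col=2): c = -0.4900 + -1.0600i → escape time 4
(row=4, col=3): c = -0.2700 + -1.0600i → escape time 5

Answer: 6666
6666
5666
3456
3345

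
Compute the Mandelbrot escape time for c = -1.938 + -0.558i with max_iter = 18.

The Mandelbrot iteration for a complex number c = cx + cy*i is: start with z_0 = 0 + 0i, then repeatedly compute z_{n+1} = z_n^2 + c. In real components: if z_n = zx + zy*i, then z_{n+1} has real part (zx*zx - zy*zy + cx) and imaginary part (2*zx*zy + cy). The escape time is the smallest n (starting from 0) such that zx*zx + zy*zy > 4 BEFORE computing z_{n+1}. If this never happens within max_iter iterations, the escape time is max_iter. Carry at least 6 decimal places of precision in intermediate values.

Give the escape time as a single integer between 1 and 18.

Answer: 1

Derivation:
z_0 = 0 + 0i, c = -1.9380 + -0.5580i
Iter 1: z = -1.9380 + -0.5580i, |z|^2 = 4.0672
Escaped at iteration 1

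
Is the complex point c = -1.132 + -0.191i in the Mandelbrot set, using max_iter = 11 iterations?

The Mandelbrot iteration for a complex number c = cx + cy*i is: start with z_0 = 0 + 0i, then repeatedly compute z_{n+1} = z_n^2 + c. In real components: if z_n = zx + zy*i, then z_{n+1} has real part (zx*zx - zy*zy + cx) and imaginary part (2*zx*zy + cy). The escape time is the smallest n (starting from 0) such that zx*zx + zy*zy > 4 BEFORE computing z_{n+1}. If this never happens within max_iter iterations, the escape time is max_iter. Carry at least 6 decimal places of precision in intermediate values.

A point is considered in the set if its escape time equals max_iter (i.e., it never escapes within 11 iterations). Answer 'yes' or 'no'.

z_0 = 0 + 0i, c = -1.1320 + -0.1910i
Iter 1: z = -1.1320 + -0.1910i, |z|^2 = 1.3179
Iter 2: z = 0.1129 + 0.2414i, |z|^2 = 0.0710
Iter 3: z = -1.1775 + -0.1365i, |z|^2 = 1.4052
Iter 4: z = 0.2360 + 0.1304i, |z|^2 = 0.0727
Iter 5: z = -1.0933 + -0.1295i, |z|^2 = 1.2121
Iter 6: z = 0.0466 + 0.0921i, |z|^2 = 0.0107
Iter 7: z = -1.1383 + -0.1824i, |z|^2 = 1.3290
Iter 8: z = 0.1305 + 0.2243i, |z|^2 = 0.0673
Iter 9: z = -1.1653 + -0.1325i, |z|^2 = 1.3754
Iter 10: z = 0.2083 + 0.1177i, |z|^2 = 0.0573
Did not escape in 11 iterations → in set

Answer: yes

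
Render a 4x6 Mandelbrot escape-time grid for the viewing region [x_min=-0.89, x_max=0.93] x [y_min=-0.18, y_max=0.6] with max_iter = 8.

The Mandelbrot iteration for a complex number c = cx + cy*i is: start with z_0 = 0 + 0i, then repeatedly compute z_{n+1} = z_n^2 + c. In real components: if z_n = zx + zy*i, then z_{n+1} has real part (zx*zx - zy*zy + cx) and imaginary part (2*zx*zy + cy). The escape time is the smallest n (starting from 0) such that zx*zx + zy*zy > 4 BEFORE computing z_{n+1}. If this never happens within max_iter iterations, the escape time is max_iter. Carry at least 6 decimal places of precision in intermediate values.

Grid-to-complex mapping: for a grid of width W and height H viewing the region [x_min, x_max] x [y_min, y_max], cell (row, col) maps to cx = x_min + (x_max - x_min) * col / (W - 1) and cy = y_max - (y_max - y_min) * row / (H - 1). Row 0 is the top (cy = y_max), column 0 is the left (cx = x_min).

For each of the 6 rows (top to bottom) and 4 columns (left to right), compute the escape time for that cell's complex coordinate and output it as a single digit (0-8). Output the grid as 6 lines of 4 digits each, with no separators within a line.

Answer: 5882
6882
8883
8883
8883
8883

Derivation:
(row=0, col=0): c = -0.8900 + 0.6000i → escape time 5
(row=0, col=1): c = -0.2833 + 0.6000i → escape time 8
(row=0, col=2): c = 0.3233 + 0.6000i → escape time 8
(row=0, col=3): c = 0.9300 + 0.6000i → escape time 2
(row=1, col=0): c = -0.8900 + 0.4440i → escape time 6
(row=1, col=1): c = -0.2833 + 0.4440i → escape time 8
(row=1, col=2): c = 0.3233 + 0.4440i → escape time 8
(row=1, col=3): c = 0.9300 + 0.4440i → escape time 2
(row=2, col=0): c = -0.8900 + 0.2880i → escape time 8
(row=2, col=1): c = -0.2833 + 0.2880i → escape time 8
(row=2, col=2): c = 0.3233 + 0.2880i → escape time 8
(row=2, col=3): c = 0.9300 + 0.2880i → escape time 3
(row=3, col=0): c = -0.8900 + 0.1320i → escape time 8
(row=3, col=1): c = -0.2833 + 0.1320i → escape time 8
(row=3, col=2): c = 0.3233 + 0.1320i → escape time 8
(row=3, col=3): c = 0.9300 + 0.1320i → escape time 3
(row=4, col=0): c = -0.8900 + -0.0240i → escape time 8
(row=4, col=1): c = -0.2833 + -0.0240i → escape time 8
(row=4, col=2): c = 0.3233 + -0.0240i → escape time 8
(row=4, col=3): c = 0.9300 + -0.0240i → escape time 3
(row=5, col=0): c = -0.8900 + -0.1800i → escape time 8
(row=5, col=1): c = -0.2833 + -0.1800i → escape time 8
(row=5, col=2): c = 0.3233 + -0.1800i → escape time 8
(row=5, col=3): c = 0.9300 + -0.1800i → escape time 3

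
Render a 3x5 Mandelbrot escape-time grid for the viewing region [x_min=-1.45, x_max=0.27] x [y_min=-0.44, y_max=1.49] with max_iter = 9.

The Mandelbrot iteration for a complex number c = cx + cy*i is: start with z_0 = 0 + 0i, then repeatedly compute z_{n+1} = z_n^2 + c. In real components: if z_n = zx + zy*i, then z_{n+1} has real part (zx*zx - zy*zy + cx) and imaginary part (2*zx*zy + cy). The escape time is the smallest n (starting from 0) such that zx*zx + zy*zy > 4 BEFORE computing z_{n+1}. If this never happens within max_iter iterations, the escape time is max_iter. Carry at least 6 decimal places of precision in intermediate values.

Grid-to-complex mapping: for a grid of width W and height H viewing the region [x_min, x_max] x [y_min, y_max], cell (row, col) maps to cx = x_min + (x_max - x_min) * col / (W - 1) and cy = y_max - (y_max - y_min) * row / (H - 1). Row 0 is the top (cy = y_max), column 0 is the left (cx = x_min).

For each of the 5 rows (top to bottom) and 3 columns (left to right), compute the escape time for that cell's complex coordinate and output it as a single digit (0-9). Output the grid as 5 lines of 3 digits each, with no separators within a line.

(row=0, col=0): c = -1.4500 + 1.4900i → escape time 1
(row=0, col=1): c = -0.5900 + 1.4900i → escape time 2
(row=0, col=2): c = 0.2700 + 1.4900i → escape time 2
(row=1, col=0): c = -1.4500 + 1.0075i → escape time 3
(row=1, col=1): c = -0.5900 + 1.0075i → escape time 4
(row=1, col=2): c = 0.2700 + 1.0075i → escape time 3
(row=2, col=0): c = -1.4500 + 0.5250i → escape time 3
(row=2, col=1): c = -0.5900 + 0.5250i → escape time 9
(row=2, col=2): c = 0.2700 + 0.5250i → escape time 9
(row=3, col=0): c = -1.4500 + 0.0425i → escape time 9
(row=3, col=1): c = -0.5900 + 0.0425i → escape time 9
(row=3, col=2): c = 0.2700 + 0.0425i → escape time 9
(row=4, col=0): c = -1.4500 + -0.4400i → escape time 4
(row=4, col=1): c = -0.5900 + -0.4400i → escape time 9
(row=4, col=2): c = 0.2700 + -0.4400i → escape time 9

Answer: 122
343
399
999
499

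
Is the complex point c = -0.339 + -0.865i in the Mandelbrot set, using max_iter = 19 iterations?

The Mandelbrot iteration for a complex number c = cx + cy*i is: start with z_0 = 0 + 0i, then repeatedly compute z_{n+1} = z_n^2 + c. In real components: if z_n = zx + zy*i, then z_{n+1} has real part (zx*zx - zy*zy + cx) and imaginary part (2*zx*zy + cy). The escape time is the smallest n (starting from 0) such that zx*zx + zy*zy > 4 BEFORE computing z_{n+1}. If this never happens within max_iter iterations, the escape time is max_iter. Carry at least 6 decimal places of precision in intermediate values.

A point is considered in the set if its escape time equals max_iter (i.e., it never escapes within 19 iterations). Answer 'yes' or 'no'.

z_0 = 0 + 0i, c = -0.3390 + -0.8650i
Iter 1: z = -0.3390 + -0.8650i, |z|^2 = 0.8631
Iter 2: z = -0.9723 + -0.2785i, |z|^2 = 1.0230
Iter 3: z = 0.5288 + -0.3234i, |z|^2 = 0.3842
Iter 4: z = -0.1639 + -1.2070i, |z|^2 = 1.4837
Iter 5: z = -1.7690 + -0.4692i, |z|^2 = 3.3494
Iter 6: z = 2.5700 + 0.7952i, |z|^2 = 7.2372
Escaped at iteration 6

Answer: no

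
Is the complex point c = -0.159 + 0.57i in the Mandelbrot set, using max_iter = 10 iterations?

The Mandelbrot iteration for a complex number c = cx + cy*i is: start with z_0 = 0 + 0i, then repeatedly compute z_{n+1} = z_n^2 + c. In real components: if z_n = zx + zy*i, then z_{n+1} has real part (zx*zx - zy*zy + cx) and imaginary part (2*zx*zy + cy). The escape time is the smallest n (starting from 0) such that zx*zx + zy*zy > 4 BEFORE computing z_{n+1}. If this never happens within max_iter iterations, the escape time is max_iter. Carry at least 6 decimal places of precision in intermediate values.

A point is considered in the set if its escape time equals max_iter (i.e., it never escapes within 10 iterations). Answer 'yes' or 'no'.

z_0 = 0 + 0i, c = -0.1590 + 0.5700i
Iter 1: z = -0.1590 + 0.5700i, |z|^2 = 0.3502
Iter 2: z = -0.4586 + 0.3887i, |z|^2 = 0.3615
Iter 3: z = -0.0998 + 0.2134i, |z|^2 = 0.0555
Iter 4: z = -0.1946 + 0.5274i, |z|^2 = 0.3160
Iter 5: z = -0.3993 + 0.3647i, |z|^2 = 0.2925
Iter 6: z = -0.1326 + 0.2787i, |z|^2 = 0.0953
Iter 7: z = -0.2191 + 0.4961i, |z|^2 = 0.2941
Iter 8: z = -0.3571 + 0.3526i, |z|^2 = 0.2518
Iter 9: z = -0.1558 + 0.3182i, |z|^2 = 0.1255
Did not escape in 10 iterations → in set

Answer: yes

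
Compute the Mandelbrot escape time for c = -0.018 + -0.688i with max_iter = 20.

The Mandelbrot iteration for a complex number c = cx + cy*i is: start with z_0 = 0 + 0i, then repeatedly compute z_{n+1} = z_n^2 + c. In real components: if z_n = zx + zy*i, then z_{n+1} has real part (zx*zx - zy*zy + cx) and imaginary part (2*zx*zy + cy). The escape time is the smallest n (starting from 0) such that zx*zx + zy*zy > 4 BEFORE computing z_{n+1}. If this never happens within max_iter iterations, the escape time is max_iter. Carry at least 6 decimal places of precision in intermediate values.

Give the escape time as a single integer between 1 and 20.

z_0 = 0 + 0i, c = -0.0180 + -0.6880i
Iter 1: z = -0.0180 + -0.6880i, |z|^2 = 0.4737
Iter 2: z = -0.4910 + -0.6632i, |z|^2 = 0.6810
Iter 3: z = -0.2168 + -0.0367i, |z|^2 = 0.0483
Iter 4: z = 0.0276 + -0.6721i, |z|^2 = 0.4525
Iter 5: z = -0.4690 + -0.7252i, |z|^2 = 0.7458
Iter 6: z = -0.3239 + -0.0079i, |z|^2 = 0.1050
Iter 7: z = 0.0869 + -0.6829i, |z|^2 = 0.4739
Iter 8: z = -0.4768 + -0.8067i, |z|^2 = 0.8780
Iter 9: z = -0.4414 + 0.0812i, |z|^2 = 0.2014
Iter 10: z = 0.1702 + -0.7597i, |z|^2 = 0.6061
Iter 11: z = -0.5662 + -0.9466i, |z|^2 = 1.2166
Iter 12: z = -0.5935 + 0.3839i, |z|^2 = 0.4996
Iter 13: z = 0.1868 + -1.1437i, |z|^2 = 1.3429
Iter 14: z = -1.2911 + -1.1153i, |z|^2 = 2.9109
Iter 15: z = 0.4051 + 2.1920i, |z|^2 = 4.9689
Escaped at iteration 15

Answer: 15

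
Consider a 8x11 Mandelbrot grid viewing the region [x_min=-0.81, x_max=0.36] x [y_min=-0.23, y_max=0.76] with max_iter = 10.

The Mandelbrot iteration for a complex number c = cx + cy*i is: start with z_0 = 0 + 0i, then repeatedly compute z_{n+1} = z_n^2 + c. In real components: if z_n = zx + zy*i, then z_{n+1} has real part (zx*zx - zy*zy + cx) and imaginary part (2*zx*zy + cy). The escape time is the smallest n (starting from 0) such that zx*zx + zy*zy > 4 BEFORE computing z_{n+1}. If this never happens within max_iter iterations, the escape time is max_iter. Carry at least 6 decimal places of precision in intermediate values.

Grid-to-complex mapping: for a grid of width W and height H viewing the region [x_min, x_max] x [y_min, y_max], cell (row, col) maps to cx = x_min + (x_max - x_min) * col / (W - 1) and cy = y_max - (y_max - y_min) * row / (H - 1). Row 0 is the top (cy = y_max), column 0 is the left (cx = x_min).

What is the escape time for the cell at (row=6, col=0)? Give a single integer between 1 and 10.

Answer: 10

Derivation:
z_0 = 0 + 0i, c = -0.8100 + 0.1660i
Iter 1: z = -0.8100 + 0.1660i, |z|^2 = 0.6837
Iter 2: z = -0.1815 + -0.1029i, |z|^2 = 0.0435
Iter 3: z = -0.7877 + 0.2034i, |z|^2 = 0.6618
Iter 4: z = -0.2309 + -0.1543i, |z|^2 = 0.0772
Iter 5: z = -0.7805 + 0.2373i, |z|^2 = 0.6655
Iter 6: z = -0.2571 + -0.2044i, |z|^2 = 0.1079
Iter 7: z = -0.7857 + 0.2711i, |z|^2 = 0.6908
Iter 8: z = -0.2662 + -0.2600i, |z|^2 = 0.1385
Iter 9: z = -0.8067 + 0.3045i, |z|^2 = 0.7435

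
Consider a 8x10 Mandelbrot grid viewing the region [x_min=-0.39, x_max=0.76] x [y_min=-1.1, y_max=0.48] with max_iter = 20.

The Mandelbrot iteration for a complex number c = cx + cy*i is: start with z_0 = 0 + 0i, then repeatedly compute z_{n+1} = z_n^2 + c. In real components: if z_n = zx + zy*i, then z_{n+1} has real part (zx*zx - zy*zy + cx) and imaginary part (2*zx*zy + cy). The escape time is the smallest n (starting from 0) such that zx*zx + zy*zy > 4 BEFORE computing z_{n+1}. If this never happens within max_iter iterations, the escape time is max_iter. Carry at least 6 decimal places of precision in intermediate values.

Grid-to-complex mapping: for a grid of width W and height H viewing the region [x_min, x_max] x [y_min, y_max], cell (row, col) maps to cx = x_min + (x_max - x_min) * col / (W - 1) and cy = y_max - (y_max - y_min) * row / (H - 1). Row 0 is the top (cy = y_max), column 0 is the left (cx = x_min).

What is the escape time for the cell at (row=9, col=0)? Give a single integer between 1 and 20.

Answer: 4

Derivation:
z_0 = 0 + 0i, c = -0.3900 + -1.1000i
Iter 1: z = -0.3900 + -1.1000i, |z|^2 = 1.3621
Iter 2: z = -1.4479 + -0.2420i, |z|^2 = 2.1550
Iter 3: z = 1.6479 + -0.3992i, |z|^2 = 2.8748
Iter 4: z = 2.1660 + -2.4157i, |z|^2 = 10.5273
Escaped at iteration 4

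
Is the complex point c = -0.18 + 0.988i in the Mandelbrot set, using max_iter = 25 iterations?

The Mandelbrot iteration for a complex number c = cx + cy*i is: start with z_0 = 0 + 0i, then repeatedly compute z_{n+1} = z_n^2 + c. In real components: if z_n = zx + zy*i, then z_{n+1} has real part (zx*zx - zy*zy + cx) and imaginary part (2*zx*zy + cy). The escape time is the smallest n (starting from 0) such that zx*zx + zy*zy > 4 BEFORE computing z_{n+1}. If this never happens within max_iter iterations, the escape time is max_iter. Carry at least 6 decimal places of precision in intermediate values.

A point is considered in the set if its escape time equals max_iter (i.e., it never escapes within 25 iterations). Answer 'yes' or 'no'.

Answer: no

Derivation:
z_0 = 0 + 0i, c = -0.1800 + 0.9880i
Iter 1: z = -0.1800 + 0.9880i, |z|^2 = 1.0085
Iter 2: z = -1.1237 + 0.6323i, |z|^2 = 1.6626
Iter 3: z = 0.6830 + -0.4331i, |z|^2 = 0.6541
Iter 4: z = 0.0988 + 0.3964i, |z|^2 = 0.1669
Iter 5: z = -0.3273 + 1.0664i, |z|^2 = 1.2443
Iter 6: z = -1.2100 + 0.2899i, |z|^2 = 1.5481
Iter 7: z = 1.2000 + 0.2865i, |z|^2 = 1.5221
Iter 8: z = 1.1779 + 1.6756i, |z|^2 = 4.1951
Escaped at iteration 8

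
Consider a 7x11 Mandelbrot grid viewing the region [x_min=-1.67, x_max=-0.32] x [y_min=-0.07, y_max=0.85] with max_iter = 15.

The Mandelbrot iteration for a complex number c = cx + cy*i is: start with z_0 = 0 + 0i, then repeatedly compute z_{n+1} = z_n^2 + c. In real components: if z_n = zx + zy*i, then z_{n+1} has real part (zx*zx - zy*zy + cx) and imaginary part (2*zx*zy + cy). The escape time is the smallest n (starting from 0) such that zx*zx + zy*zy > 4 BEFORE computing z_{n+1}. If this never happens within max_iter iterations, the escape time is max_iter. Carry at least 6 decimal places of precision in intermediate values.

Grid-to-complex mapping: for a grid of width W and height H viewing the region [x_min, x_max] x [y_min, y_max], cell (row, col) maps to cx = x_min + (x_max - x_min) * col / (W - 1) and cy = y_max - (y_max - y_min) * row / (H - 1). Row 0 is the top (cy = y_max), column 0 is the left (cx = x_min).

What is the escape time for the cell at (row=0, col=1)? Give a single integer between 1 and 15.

Answer: 3

Derivation:
z_0 = 0 + 0i, c = -1.4450 + 0.8500i
Iter 1: z = -1.4450 + 0.8500i, |z|^2 = 2.8105
Iter 2: z = -0.0795 + -1.6065i, |z|^2 = 2.5872
Iter 3: z = -4.0195 + 1.1054i, |z|^2 = 17.3784
Escaped at iteration 3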